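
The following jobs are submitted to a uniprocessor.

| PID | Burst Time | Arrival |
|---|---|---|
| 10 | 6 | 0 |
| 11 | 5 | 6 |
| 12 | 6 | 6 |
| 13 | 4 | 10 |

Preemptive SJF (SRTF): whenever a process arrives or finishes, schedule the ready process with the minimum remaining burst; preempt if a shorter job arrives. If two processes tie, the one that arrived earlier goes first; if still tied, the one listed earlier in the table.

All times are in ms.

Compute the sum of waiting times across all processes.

Gantt: | 10 0-6 | 11 6-11 | 13 11-15 | 12 15-21 |
Completion: 10=6  11=11  12=21  13=15
Turnaround (C−A): 10=6  11=5  12=15  13=5
Waiting = turnaround − burst: 10=0, 11=0, 12=9, 13=1
Total waiting = 0 + 0 + 9 + 1 = 10

10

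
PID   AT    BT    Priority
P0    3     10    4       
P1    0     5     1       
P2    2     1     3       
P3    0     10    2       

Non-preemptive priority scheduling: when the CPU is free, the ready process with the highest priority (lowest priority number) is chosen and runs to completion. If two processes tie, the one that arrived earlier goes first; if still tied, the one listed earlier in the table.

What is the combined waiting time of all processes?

31

Gantt: | P1 0-5 | P3 5-15 | P2 15-16 | P0 16-26 |
Completion: P0=26  P1=5  P2=16  P3=15
Turnaround (C−A): P0=23  P1=5  P2=14  P3=15
Waiting = turnaround − burst: P0=13, P1=0, P2=13, P3=5
Total waiting = 13 + 0 + 13 + 5 = 31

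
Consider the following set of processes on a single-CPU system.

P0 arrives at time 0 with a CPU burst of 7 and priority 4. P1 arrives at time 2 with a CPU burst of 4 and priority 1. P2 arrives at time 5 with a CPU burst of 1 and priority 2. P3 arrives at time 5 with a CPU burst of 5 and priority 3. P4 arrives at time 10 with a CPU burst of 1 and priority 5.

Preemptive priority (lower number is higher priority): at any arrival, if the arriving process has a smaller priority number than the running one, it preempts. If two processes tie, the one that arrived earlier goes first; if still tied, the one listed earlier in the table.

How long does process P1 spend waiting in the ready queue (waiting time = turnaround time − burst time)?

0

Timeline: | P0 0-2 | P1 2-6 | P2 6-7 | P3 7-12 | P0 12-17 | P4 17-18 |
Completion: P0=17  P1=6  P2=7  P3=12  P4=18
Turnaround (C−A): P0=17  P1=4  P2=2  P3=7  P4=8
Waiting(P1) = turnaround − burst = 4 − 4 = 0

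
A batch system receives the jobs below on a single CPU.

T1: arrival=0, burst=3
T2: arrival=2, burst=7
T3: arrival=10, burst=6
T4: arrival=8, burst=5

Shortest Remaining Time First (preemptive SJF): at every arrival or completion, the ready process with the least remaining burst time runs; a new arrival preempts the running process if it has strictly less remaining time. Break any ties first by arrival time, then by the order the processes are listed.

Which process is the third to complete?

T4

Gantt: | T1 0-3 | T2 3-10 | T4 10-15 | T3 15-21 |
Completion: T1=3  T2=10  T3=21  T4=15
Finish order: T1 → T2 → T4 → T3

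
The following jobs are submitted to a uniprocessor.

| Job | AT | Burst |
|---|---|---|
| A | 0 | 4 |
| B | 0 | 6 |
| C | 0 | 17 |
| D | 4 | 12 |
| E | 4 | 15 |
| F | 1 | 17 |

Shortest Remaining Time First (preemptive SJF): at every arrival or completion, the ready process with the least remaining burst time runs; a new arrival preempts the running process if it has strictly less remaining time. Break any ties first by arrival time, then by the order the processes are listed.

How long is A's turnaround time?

Schedule: | A 0-4 | B 4-10 | D 10-22 | E 22-37 | C 37-54 | F 54-71 |
Completion: A=4  B=10  C=54  D=22  E=37  F=71
Turnaround(A) = completion − arrival = 4 − 0 = 4

4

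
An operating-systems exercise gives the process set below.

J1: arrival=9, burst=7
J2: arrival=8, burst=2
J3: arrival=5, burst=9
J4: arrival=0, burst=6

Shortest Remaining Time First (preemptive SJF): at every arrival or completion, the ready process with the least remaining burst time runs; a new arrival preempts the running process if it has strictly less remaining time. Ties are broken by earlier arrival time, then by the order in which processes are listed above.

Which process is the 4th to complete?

Gantt: | J4 0-6 | J3 6-8 | J2 8-10 | J3 10-17 | J1 17-24 |
Completion: J1=24  J2=10  J3=17  J4=6
Turnaround (C−A): J1=15  J2=2  J3=12  J4=6
Finish order: J4 → J2 → J3 → J1

J1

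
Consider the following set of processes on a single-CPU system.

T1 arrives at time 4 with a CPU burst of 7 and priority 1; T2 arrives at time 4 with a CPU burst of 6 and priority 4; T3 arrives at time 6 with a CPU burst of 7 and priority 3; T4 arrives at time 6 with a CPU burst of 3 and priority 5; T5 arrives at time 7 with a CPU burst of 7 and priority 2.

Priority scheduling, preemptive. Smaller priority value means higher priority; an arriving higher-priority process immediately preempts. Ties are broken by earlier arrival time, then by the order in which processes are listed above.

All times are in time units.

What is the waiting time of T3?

12

Gantt: | idle 0-4 | T1 4-11 | T5 11-18 | T3 18-25 | T2 25-31 | T4 31-34 |
Completion: T1=11  T2=31  T3=25  T4=34  T5=18
Turnaround (C−A): T1=7  T2=27  T3=19  T4=28  T5=11
Waiting(T3) = turnaround − burst = 19 − 7 = 12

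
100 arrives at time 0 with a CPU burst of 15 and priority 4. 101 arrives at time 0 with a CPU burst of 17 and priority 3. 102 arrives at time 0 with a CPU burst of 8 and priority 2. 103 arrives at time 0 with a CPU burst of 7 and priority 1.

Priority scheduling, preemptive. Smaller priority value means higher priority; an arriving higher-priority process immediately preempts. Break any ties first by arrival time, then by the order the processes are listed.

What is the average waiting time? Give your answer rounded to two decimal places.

Gantt: | 103 0-7 | 102 7-15 | 101 15-32 | 100 32-47 |
Completion: 100=47  101=32  102=15  103=7
Waiting times: 100=32, 101=15, 102=7, 103=0
Average waiting = (32+15+7+0) / 4 = 54/4 = 13.50

13.50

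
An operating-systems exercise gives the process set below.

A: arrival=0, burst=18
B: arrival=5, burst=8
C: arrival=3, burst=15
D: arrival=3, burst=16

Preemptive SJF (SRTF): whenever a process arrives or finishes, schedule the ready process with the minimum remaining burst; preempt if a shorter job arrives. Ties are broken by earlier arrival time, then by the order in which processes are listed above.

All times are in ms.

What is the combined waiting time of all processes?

Schedule: | A 0-5 | B 5-13 | A 13-26 | C 26-41 | D 41-57 |
Completion: A=26  B=13  C=41  D=57
Turnaround (C−A): A=26  B=8  C=38  D=54
Waiting = turnaround − burst: A=8, B=0, C=23, D=38
Total waiting = 8 + 0 + 23 + 38 = 69

69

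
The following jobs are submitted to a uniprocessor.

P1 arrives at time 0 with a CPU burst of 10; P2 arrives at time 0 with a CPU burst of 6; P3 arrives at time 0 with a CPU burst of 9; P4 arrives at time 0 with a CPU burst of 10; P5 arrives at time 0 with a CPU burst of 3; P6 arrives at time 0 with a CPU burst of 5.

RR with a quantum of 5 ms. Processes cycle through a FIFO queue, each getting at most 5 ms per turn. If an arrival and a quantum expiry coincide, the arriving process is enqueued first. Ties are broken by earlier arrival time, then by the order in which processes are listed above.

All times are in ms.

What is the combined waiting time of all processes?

Schedule: | P1 0-5 | P2 5-10 | P3 10-15 | P4 15-20 | P5 20-23 | P6 23-28 | P1 28-33 | P2 33-34 | P3 34-38 | P4 38-43 |
Completion: P1=33  P2=34  P3=38  P4=43  P5=23  P6=28
Turnaround (C−A): P1=33  P2=34  P3=38  P4=43  P5=23  P6=28
Waiting = turnaround − burst: P1=23, P2=28, P3=29, P4=33, P5=20, P6=23
Total waiting = 23 + 28 + 29 + 33 + 20 + 23 = 156

156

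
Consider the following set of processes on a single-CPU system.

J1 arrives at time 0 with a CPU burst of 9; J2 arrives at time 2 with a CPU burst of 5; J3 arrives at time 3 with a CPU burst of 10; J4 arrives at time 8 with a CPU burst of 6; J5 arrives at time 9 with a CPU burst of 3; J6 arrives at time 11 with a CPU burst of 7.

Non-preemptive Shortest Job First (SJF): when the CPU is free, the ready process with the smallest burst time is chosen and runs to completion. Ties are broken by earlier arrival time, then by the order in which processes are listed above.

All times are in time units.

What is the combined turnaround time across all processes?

Schedule: | J1 0-9 | J5 9-12 | J2 12-17 | J4 17-23 | J6 23-30 | J3 30-40 |
Completion: J1=9  J2=17  J3=40  J4=23  J5=12  J6=30
Turnaround = completion − arrival: J1=9, J2=15, J3=37, J4=15, J5=3, J6=19
Total turnaround = 9 + 15 + 37 + 15 + 3 + 19 = 98

98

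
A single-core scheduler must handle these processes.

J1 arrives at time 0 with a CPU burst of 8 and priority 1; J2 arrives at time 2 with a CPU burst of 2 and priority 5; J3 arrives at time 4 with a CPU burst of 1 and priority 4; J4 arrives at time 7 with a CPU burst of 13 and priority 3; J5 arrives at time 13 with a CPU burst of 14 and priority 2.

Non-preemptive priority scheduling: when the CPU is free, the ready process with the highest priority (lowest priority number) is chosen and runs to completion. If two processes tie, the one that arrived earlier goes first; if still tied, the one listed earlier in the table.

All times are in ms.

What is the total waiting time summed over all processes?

74

Schedule: | J1 0-8 | J4 8-21 | J5 21-35 | J3 35-36 | J2 36-38 |
Completion: J1=8  J2=38  J3=36  J4=21  J5=35
Turnaround (C−A): J1=8  J2=36  J3=32  J4=14  J5=22
Waiting = turnaround − burst: J1=0, J2=34, J3=31, J4=1, J5=8
Total waiting = 0 + 34 + 31 + 1 + 8 = 74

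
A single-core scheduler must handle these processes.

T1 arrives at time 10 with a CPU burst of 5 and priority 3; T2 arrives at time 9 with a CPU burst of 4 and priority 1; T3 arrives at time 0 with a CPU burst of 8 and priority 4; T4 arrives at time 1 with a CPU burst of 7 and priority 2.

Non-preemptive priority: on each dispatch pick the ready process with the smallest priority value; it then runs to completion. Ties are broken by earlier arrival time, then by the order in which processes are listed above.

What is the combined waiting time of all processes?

22

Gantt: | T3 0-8 | T4 8-15 | T2 15-19 | T1 19-24 |
Completion: T1=24  T2=19  T3=8  T4=15
Turnaround (C−A): T1=14  T2=10  T3=8  T4=14
Waiting = turnaround − burst: T1=9, T2=6, T3=0, T4=7
Total waiting = 9 + 6 + 0 + 7 = 22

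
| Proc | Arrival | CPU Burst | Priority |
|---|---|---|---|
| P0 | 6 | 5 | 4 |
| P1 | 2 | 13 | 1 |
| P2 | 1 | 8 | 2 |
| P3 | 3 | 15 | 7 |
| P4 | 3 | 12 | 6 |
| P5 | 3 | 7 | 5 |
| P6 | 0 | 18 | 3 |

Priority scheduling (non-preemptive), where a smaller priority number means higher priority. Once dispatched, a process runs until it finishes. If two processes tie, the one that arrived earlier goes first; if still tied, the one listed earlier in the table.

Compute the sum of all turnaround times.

Schedule: | P6 0-18 | P1 18-31 | P2 31-39 | P0 39-44 | P5 44-51 | P4 51-63 | P3 63-78 |
Completion: P0=44  P1=31  P2=39  P3=78  P4=63  P5=51  P6=18
Turnaround = completion − arrival: P0=38, P1=29, P2=38, P3=75, P4=60, P5=48, P6=18
Total turnaround = 38 + 29 + 38 + 75 + 60 + 48 + 18 = 306

306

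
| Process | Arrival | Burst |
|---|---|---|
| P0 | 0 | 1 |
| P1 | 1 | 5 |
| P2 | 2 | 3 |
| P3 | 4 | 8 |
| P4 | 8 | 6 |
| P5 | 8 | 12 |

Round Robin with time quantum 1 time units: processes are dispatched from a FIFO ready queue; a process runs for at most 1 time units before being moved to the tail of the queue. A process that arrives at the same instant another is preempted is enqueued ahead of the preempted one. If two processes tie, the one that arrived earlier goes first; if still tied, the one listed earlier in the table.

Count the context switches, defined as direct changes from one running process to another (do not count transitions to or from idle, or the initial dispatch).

29

Schedule: | P0 0-1 | P1 1-2 | P2 2-3 | P1 3-4 | P2 4-5 | P3 5-6 | P1 6-7 | P2 7-8 | P3 8-9 | P1 9-10 | P4 10-11 | P5 11-12 | P3 12-13 | P1 13-14 | P4 14-15 | P5 15-16 | P3 16-17 | P4 17-18 | P5 18-19 | P3 19-20 | P4 20-21 | P5 21-22 | P3 22-23 | P4 23-24 | P5 24-25 | P3 25-26 | P4 26-27 | P5 27-28 | P3 28-29 | P5 29-35 |
Completion: P0=1  P1=14  P2=8  P3=29  P4=27  P5=35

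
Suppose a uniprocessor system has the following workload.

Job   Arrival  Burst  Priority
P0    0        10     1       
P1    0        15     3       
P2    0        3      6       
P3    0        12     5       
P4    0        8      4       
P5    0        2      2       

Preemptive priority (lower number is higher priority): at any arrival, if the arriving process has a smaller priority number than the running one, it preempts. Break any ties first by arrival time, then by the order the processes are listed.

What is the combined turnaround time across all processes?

Timeline: | P0 0-10 | P5 10-12 | P1 12-27 | P4 27-35 | P3 35-47 | P2 47-50 |
Completion: P0=10  P1=27  P2=50  P3=47  P4=35  P5=12
Turnaround (C−A): P0=10  P1=27  P2=50  P3=47  P4=35  P5=12
Turnaround = completion − arrival: P0=10, P1=27, P2=50, P3=47, P4=35, P5=12
Total turnaround = 10 + 27 + 50 + 47 + 35 + 12 = 181

181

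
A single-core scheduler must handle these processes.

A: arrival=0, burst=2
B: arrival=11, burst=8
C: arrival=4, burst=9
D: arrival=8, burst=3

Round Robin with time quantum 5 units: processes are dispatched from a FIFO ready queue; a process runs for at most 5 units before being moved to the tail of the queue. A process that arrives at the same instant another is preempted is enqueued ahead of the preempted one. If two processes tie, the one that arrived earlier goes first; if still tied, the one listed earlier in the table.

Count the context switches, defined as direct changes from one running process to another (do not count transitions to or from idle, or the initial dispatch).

Gantt: | A 0-2 | idle 2-4 | C 4-9 | D 9-12 | C 12-16 | B 16-24 |
Completion: A=2  B=24  C=16  D=12
Turnaround (C−A): A=2  B=13  C=12  D=4

3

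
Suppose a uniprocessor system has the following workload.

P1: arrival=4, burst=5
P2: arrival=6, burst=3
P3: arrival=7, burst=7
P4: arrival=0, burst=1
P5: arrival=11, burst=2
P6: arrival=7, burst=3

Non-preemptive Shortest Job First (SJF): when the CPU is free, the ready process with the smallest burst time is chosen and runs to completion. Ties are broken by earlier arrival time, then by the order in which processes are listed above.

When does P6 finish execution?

17

Gantt: | P4 0-1 | idle 1-4 | P1 4-9 | P2 9-12 | P5 12-14 | P6 14-17 | P3 17-24 |
Completion: P1=9  P2=12  P3=24  P4=1  P5=14  P6=17
Turnaround (C−A): P1=5  P2=6  P3=17  P4=1  P5=3  P6=10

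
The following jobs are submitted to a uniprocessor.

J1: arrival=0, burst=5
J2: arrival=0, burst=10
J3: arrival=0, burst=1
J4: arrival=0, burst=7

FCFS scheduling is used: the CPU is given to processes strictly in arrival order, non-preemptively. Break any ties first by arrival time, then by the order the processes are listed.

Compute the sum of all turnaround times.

Timeline: | J1 0-5 | J2 5-15 | J3 15-16 | J4 16-23 |
Completion: J1=5  J2=15  J3=16  J4=23
Turnaround = completion − arrival: J1=5, J2=15, J3=16, J4=23
Total turnaround = 5 + 15 + 16 + 23 = 59

59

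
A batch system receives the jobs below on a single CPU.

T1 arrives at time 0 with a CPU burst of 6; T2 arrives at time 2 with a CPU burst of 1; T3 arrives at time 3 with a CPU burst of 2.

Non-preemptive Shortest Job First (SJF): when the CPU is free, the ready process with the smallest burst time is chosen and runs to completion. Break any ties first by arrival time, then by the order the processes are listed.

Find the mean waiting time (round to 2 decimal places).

2.67

Gantt: | T1 0-6 | T2 6-7 | T3 7-9 |
Completion: T1=6  T2=7  T3=9
Waiting times: T1=0, T2=4, T3=4
Average waiting = (0+4+4) / 3 = 8/3 = 2.67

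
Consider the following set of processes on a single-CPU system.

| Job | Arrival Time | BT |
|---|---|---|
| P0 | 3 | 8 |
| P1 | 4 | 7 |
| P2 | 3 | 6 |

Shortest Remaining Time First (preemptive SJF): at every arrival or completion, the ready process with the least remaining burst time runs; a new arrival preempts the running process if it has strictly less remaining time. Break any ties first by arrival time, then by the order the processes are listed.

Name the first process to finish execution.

Schedule: | idle 0-3 | P2 3-9 | P1 9-16 | P0 16-24 |
Completion: P0=24  P1=16  P2=9
Finish order: P2 → P1 → P0

P2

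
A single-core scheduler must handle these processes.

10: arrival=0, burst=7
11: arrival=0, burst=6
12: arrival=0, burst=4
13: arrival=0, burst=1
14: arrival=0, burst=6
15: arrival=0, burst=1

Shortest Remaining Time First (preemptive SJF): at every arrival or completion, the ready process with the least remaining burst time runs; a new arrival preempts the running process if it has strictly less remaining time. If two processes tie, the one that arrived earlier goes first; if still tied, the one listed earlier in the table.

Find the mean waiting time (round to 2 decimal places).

Gantt: | 13 0-1 | 15 1-2 | 12 2-6 | 11 6-12 | 14 12-18 | 10 18-25 |
Completion: 10=25  11=12  12=6  13=1  14=18  15=2
Waiting times: 10=18, 11=6, 12=2, 13=0, 14=12, 15=1
Average waiting = (18+6+2+0+12+1) / 6 = 39/6 = 6.50

6.50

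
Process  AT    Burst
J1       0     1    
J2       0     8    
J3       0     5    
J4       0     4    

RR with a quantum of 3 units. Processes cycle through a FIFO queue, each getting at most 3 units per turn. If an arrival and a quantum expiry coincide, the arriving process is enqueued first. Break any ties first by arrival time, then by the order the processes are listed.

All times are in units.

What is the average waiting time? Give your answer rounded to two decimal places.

Gantt: | J1 0-1 | J2 1-4 | J3 4-7 | J4 7-10 | J2 10-13 | J3 13-15 | J4 15-16 | J2 16-18 |
Completion: J1=1  J2=18  J3=15  J4=16
Turnaround (C−A): J1=1  J2=18  J3=15  J4=16
Waiting times: J1=0, J2=10, J3=10, J4=12
Average waiting = (0+10+10+12) / 4 = 32/4 = 8.00

8.00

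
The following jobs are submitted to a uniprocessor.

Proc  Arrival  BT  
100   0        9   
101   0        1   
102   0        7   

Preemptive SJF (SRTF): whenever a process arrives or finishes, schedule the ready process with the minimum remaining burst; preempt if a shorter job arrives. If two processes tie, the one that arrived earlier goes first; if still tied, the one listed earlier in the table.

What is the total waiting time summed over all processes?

Schedule: | 101 0-1 | 102 1-8 | 100 8-17 |
Completion: 100=17  101=1  102=8
Turnaround (C−A): 100=17  101=1  102=8
Waiting = turnaround − burst: 100=8, 101=0, 102=1
Total waiting = 8 + 0 + 1 = 9

9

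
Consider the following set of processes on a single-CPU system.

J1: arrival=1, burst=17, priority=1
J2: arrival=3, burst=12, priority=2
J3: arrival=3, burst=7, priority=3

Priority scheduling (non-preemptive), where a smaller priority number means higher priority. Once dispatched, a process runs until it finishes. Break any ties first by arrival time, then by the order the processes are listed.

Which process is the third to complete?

Schedule: | idle 0-1 | J1 1-18 | J2 18-30 | J3 30-37 |
Completion: J1=18  J2=30  J3=37
Turnaround (C−A): J1=17  J2=27  J3=34
Finish order: J1 → J2 → J3

J3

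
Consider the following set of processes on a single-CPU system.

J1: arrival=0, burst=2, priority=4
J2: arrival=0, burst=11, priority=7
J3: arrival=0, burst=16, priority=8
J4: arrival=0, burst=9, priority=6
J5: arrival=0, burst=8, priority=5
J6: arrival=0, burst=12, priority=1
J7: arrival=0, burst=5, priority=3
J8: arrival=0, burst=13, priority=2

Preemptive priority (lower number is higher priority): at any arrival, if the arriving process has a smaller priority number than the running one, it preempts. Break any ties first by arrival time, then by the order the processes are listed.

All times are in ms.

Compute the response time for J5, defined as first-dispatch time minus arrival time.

32

Schedule: | J6 0-12 | J8 12-25 | J7 25-30 | J1 30-32 | J5 32-40 | J4 40-49 | J2 49-60 | J3 60-76 |
Completion: J1=32  J2=60  J3=76  J4=49  J5=40  J6=12  J7=30  J8=25
Response(J5) = first start − arrival = 32 − 0 = 32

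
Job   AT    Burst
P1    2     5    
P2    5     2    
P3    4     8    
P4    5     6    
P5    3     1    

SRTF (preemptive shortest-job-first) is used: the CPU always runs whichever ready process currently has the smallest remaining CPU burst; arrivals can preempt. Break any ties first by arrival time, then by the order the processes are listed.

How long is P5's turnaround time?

Timeline: | idle 0-2 | P1 2-3 | P5 3-4 | P1 4-5 | P2 5-7 | P1 7-10 | P4 10-16 | P3 16-24 |
Completion: P1=10  P2=7  P3=24  P4=16  P5=4
Turnaround(P5) = completion − arrival = 4 − 3 = 1

1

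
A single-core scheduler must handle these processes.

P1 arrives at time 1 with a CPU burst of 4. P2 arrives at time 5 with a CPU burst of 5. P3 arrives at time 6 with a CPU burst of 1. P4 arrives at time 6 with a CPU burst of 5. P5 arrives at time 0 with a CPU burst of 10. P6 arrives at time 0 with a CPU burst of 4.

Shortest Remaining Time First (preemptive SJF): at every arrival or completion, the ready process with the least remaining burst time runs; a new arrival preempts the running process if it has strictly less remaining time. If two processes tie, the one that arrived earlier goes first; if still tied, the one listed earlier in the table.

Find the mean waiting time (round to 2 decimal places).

5.83

Timeline: | P6 0-4 | P1 4-6 | P3 6-7 | P1 7-9 | P2 9-14 | P4 14-19 | P5 19-29 |
Completion: P1=9  P2=14  P3=7  P4=19  P5=29  P6=4
Turnaround (C−A): P1=8  P2=9  P3=1  P4=13  P5=29  P6=4
Waiting times: P1=4, P2=4, P3=0, P4=8, P5=19, P6=0
Average waiting = (4+4+0+8+19+0) / 6 = 35/6 = 5.83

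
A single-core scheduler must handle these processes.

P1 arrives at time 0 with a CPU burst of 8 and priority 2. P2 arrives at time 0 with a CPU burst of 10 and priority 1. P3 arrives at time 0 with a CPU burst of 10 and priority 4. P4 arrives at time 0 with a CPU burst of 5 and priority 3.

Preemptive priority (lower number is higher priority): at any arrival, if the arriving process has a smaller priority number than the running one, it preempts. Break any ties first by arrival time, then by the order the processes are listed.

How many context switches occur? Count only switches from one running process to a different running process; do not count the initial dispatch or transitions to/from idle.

Gantt: | P2 0-10 | P1 10-18 | P4 18-23 | P3 23-33 |
Completion: P1=18  P2=10  P3=33  P4=23
Turnaround (C−A): P1=18  P2=10  P3=33  P4=23

3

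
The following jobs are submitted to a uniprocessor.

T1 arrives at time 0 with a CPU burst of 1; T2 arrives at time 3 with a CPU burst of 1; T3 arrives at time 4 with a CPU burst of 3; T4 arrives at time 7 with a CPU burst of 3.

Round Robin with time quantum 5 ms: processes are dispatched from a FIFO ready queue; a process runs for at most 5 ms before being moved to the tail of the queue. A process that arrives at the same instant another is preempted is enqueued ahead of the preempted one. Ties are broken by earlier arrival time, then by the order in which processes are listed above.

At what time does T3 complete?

Schedule: | T1 0-1 | idle 1-3 | T2 3-4 | T3 4-7 | T4 7-10 |
Completion: T1=1  T2=4  T3=7  T4=10
Turnaround (C−A): T1=1  T2=1  T3=3  T4=3

7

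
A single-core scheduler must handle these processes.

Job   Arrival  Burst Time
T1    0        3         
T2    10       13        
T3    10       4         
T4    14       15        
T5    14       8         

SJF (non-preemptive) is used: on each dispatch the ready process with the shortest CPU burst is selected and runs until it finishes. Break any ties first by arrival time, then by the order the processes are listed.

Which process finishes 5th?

Timeline: | T1 0-3 | idle 3-10 | T3 10-14 | T5 14-22 | T2 22-35 | T4 35-50 |
Completion: T1=3  T2=35  T3=14  T4=50  T5=22
Finish order: T1 → T3 → T5 → T2 → T4

T4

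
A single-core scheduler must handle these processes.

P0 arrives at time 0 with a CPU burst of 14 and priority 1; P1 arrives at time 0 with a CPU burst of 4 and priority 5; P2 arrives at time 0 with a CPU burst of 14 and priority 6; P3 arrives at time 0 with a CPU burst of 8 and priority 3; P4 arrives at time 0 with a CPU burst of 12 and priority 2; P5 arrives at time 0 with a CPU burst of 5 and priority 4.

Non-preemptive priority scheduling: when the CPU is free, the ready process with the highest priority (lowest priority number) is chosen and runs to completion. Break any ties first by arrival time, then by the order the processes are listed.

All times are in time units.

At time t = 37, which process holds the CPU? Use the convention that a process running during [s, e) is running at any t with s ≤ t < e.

P5

Gantt: | P0 0-14 | P4 14-26 | P3 26-34 | P5 34-39 | P1 39-43 | P2 43-57 |
Completion: P0=14  P1=43  P2=57  P3=34  P4=26  P5=39
Turnaround (C−A): P0=14  P1=43  P2=57  P3=34  P4=26  P5=39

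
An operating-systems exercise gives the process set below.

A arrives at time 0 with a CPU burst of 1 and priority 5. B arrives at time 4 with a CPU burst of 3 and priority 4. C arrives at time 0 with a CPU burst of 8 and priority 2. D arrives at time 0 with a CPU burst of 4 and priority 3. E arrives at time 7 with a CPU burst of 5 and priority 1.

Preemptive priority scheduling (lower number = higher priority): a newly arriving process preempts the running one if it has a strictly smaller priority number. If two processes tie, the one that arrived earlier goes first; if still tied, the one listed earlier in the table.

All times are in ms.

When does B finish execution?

Timeline: | C 0-7 | E 7-12 | C 12-13 | D 13-17 | B 17-20 | A 20-21 |
Completion: A=21  B=20  C=13  D=17  E=12
Turnaround (C−A): A=21  B=16  C=13  D=17  E=5

20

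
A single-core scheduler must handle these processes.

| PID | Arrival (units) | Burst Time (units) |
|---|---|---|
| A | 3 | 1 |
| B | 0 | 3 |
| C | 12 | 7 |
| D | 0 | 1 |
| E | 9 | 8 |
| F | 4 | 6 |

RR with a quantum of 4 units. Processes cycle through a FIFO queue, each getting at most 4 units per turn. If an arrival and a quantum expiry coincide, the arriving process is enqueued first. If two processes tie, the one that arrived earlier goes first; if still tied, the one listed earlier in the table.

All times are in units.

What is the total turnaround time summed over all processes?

Schedule: | B 0-3 | D 3-4 | A 4-5 | F 5-9 | E 9-13 | F 13-15 | C 15-19 | E 19-23 | C 23-26 |
Completion: A=5  B=3  C=26  D=4  E=23  F=15
Turnaround = completion − arrival: A=2, B=3, C=14, D=4, E=14, F=11
Total turnaround = 2 + 3 + 14 + 4 + 14 + 11 = 48

48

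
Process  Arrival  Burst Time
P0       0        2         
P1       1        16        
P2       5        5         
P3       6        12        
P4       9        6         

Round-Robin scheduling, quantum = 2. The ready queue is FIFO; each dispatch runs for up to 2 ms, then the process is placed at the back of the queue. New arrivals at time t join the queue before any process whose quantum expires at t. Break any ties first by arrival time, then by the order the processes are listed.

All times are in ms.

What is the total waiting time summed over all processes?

Gantt: | P0 0-2 | P1 2-6 | P2 6-8 | P3 8-10 | P1 10-12 | P2 12-14 | P4 14-16 | P3 16-18 | P1 18-20 | P2 20-21 | P4 21-23 | P3 23-25 | P1 25-27 | P4 27-29 | P3 29-31 | P1 31-33 | P3 33-35 | P1 35-37 | P3 37-39 | P1 39-41 |
Completion: P0=2  P1=41  P2=21  P3=39  P4=29
Turnaround (C−A): P0=2  P1=40  P2=16  P3=33  P4=20
Waiting = turnaround − burst: P0=0, P1=24, P2=11, P3=21, P4=14
Total waiting = 0 + 24 + 11 + 21 + 14 = 70

70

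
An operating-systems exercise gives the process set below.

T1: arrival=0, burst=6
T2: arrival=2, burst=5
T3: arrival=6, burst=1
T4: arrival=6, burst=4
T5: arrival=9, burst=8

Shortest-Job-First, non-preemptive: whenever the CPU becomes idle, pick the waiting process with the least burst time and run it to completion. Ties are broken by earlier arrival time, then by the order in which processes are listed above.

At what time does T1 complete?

6

Gantt: | T1 0-6 | T3 6-7 | T4 7-11 | T2 11-16 | T5 16-24 |
Completion: T1=6  T2=16  T3=7  T4=11  T5=24
Turnaround (C−A): T1=6  T2=14  T3=1  T4=5  T5=15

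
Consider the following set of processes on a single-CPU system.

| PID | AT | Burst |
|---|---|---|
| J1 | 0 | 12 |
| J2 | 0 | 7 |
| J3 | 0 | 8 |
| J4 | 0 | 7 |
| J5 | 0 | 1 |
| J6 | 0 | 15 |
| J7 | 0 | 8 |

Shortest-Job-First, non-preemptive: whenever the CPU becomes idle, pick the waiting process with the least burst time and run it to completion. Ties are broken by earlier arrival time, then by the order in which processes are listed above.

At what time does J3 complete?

Gantt: | J5 0-1 | J2 1-8 | J4 8-15 | J3 15-23 | J7 23-31 | J1 31-43 | J6 43-58 |
Completion: J1=43  J2=8  J3=23  J4=15  J5=1  J6=58  J7=31
Turnaround (C−A): J1=43  J2=8  J3=23  J4=15  J5=1  J6=58  J7=31

23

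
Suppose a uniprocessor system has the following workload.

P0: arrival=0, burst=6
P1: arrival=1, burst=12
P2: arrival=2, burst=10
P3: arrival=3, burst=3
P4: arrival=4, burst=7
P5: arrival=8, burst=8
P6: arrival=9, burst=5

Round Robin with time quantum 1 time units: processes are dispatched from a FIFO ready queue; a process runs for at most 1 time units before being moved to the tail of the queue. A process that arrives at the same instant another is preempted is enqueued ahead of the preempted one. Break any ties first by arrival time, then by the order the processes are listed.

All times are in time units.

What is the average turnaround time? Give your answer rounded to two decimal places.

Gantt: | P0 0-1 | P1 1-2 | P0 2-3 | P2 3-4 | P1 4-5 | P3 5-6 | P0 6-7 | P4 7-8 | P2 8-9 | P1 9-10 | P3 10-11 | P0 11-12 | P5 12-13 | P4 13-14 | P6 14-15 | P2 15-16 | P1 16-17 | P3 17-18 | P0 18-19 | P5 19-20 | P4 20-21 | P6 21-22 | P2 22-23 | P1 23-24 | P0 24-25 | P5 25-26 | P4 26-27 | P6 27-28 | P2 28-29 | P1 29-30 | P5 30-31 | P4 31-32 | P6 32-33 | P2 33-34 | P1 34-35 | P5 35-36 | P4 36-37 | P6 37-38 | P2 38-39 | P1 39-40 | P5 40-41 | P4 41-42 | P2 42-43 | P1 43-44 | P5 44-45 | P2 45-46 | P1 46-47 | P5 47-48 | P2 48-49 | P1 49-51 |
Completion: P0=25  P1=51  P2=49  P3=18  P4=42  P5=48  P6=38
Turnaround (C−A): P0=25  P1=50  P2=47  P3=15  P4=38  P5=40  P6=29
Turnaround times: P0=25, P1=50, P2=47, P3=15, P4=38, P5=40, P6=29
Average turnaround = (25+50+47+15+38+40+29) / 7 = 244/7 = 34.86

34.86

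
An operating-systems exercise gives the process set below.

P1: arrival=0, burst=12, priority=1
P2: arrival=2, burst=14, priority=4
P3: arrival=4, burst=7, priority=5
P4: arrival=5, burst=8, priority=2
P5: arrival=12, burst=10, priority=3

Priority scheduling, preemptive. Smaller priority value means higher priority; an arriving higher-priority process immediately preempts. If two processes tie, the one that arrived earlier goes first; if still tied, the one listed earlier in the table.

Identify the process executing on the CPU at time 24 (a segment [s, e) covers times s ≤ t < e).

Timeline: | P1 0-12 | P4 12-20 | P5 20-30 | P2 30-44 | P3 44-51 |
Completion: P1=12  P2=44  P3=51  P4=20  P5=30
Turnaround (C−A): P1=12  P2=42  P3=47  P4=15  P5=18

P5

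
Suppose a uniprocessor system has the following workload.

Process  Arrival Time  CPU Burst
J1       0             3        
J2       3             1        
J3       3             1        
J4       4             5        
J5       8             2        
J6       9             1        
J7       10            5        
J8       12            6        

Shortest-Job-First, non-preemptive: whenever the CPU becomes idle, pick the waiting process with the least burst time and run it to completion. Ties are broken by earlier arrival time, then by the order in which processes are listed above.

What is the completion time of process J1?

3

Gantt: | J1 0-3 | J2 3-4 | J3 4-5 | J4 5-10 | J6 10-11 | J5 11-13 | J7 13-18 | J8 18-24 |
Completion: J1=3  J2=4  J3=5  J4=10  J5=13  J6=11  J7=18  J8=24
Turnaround (C−A): J1=3  J2=1  J3=2  J4=6  J5=5  J6=2  J7=8  J8=12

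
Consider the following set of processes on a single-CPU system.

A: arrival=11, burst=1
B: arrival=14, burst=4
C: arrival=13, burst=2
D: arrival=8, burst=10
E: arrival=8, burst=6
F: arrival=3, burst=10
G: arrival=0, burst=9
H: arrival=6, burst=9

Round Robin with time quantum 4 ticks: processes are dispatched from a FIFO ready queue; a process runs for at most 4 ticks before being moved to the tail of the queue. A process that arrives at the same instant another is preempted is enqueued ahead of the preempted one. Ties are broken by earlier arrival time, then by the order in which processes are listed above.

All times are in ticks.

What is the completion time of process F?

Schedule: | G 0-4 | F 4-8 | G 8-12 | H 12-16 | D 16-20 | E 20-24 | F 24-28 | A 28-29 | G 29-30 | C 30-32 | B 32-36 | H 36-40 | D 40-44 | E 44-46 | F 46-48 | H 48-49 | D 49-51 |
Completion: A=29  B=36  C=32  D=51  E=46  F=48  G=30  H=49

48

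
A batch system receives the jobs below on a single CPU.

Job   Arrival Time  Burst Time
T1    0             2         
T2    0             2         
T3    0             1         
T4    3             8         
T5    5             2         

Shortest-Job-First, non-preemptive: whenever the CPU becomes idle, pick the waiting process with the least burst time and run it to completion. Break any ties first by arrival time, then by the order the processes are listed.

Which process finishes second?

Schedule: | T3 0-1 | T1 1-3 | T2 3-5 | T5 5-7 | T4 7-15 |
Completion: T1=3  T2=5  T3=1  T4=15  T5=7
Finish order: T3 → T1 → T2 → T5 → T4

T1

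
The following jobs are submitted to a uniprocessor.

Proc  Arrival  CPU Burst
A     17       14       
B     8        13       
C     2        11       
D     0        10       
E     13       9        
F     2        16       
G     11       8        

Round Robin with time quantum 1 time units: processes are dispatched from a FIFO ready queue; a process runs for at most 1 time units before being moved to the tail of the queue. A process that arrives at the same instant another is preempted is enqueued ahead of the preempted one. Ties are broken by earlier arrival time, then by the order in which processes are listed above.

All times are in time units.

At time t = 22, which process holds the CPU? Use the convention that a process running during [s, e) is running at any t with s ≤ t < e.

A

Schedule: | D 0-2 | C 2-3 | F 3-4 | D 4-5 | C 5-6 | F 6-7 | D 7-8 | C 8-9 | F 9-10 | B 10-11 | D 11-12 | C 12-13 | F 13-14 | G 14-15 | B 15-16 | D 16-17 | E 17-18 | C 18-19 | F 19-20 | G 20-21 | B 21-22 | A 22-23 | D 23-24 | E 24-25 | C 25-26 | F 26-27 | G 27-28 | B 28-29 | A 29-30 | D 30-31 | E 31-32 | C 32-33 | F 33-34 | G 34-35 | B 35-36 | A 36-37 | D 37-38 | E 38-39 | C 39-40 | F 40-41 | G 41-42 | B 42-43 | A 43-44 | D 44-45 | E 45-46 | C 46-47 | F 47-48 | G 48-49 | B 49-50 | A 50-51 | E 51-52 | C 52-53 | F 53-54 | G 54-55 | B 55-56 | A 56-57 | E 57-58 | C 58-59 | F 59-60 | G 60-61 | B 61-62 | A 62-63 | E 63-64 | F 64-65 | B 65-66 | A 66-67 | E 67-68 | F 68-69 | B 69-70 | A 70-71 | F 71-72 | B 72-73 | A 73-74 | F 74-75 | B 75-76 | A 76-77 | F 77-78 | A 78-81 |
Completion: A=81  B=76  C=59  D=45  E=68  F=78  G=61
Turnaround (C−A): A=64  B=68  C=57  D=45  E=55  F=76  G=50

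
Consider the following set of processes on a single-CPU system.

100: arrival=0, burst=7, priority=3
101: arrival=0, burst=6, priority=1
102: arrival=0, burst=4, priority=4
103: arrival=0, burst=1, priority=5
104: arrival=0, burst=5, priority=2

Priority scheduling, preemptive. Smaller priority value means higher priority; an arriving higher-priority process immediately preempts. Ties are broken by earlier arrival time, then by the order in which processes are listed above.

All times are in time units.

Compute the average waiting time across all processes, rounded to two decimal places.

Gantt: | 101 0-6 | 104 6-11 | 100 11-18 | 102 18-22 | 103 22-23 |
Completion: 100=18  101=6  102=22  103=23  104=11
Turnaround (C−A): 100=18  101=6  102=22  103=23  104=11
Waiting times: 100=11, 101=0, 102=18, 103=22, 104=6
Average waiting = (11+0+18+22+6) / 5 = 57/5 = 11.40

11.40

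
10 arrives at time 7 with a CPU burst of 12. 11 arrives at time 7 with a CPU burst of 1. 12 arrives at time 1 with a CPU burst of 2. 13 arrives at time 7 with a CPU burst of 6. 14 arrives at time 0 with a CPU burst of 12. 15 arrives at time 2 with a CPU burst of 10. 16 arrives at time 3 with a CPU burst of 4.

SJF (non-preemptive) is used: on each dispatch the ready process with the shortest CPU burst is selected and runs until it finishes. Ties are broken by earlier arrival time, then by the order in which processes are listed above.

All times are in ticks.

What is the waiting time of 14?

0

Timeline: | 14 0-12 | 11 12-13 | 12 13-15 | 16 15-19 | 13 19-25 | 15 25-35 | 10 35-47 |
Completion: 10=47  11=13  12=15  13=25  14=12  15=35  16=19
Waiting(14) = turnaround − burst = 12 − 12 = 0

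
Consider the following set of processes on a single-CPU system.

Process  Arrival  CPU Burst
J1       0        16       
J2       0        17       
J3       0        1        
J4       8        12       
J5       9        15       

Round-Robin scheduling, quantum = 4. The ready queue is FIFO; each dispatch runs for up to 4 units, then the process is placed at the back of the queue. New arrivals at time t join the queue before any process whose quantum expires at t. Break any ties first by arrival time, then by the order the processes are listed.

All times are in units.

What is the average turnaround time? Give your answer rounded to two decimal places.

41.00

Schedule: | J1 0-4 | J2 4-8 | J3 8-9 | J1 9-13 | J4 13-17 | J2 17-21 | J5 21-25 | J1 25-29 | J4 29-33 | J2 33-37 | J5 37-41 | J1 41-45 | J4 45-49 | J2 49-53 | J5 53-57 | J2 57-58 | J5 58-61 |
Completion: J1=45  J2=58  J3=9  J4=49  J5=61
Turnaround (C−A): J1=45  J2=58  J3=9  J4=41  J5=52
Turnaround times: J1=45, J2=58, J3=9, J4=41, J5=52
Average turnaround = (45+58+9+41+52) / 5 = 205/5 = 41.00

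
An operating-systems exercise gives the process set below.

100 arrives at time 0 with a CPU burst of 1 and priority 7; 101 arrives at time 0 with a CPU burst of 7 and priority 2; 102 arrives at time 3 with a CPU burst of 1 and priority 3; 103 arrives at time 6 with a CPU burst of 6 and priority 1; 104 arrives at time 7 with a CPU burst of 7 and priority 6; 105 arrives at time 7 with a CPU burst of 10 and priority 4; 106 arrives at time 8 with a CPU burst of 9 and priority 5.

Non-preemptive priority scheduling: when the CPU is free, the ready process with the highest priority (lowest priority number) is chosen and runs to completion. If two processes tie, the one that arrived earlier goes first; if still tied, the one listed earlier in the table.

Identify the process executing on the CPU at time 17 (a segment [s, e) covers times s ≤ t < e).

Gantt: | 101 0-7 | 103 7-13 | 102 13-14 | 105 14-24 | 106 24-33 | 104 33-40 | 100 40-41 |
Completion: 100=41  101=7  102=14  103=13  104=40  105=24  106=33
Turnaround (C−A): 100=41  101=7  102=11  103=7  104=33  105=17  106=25

105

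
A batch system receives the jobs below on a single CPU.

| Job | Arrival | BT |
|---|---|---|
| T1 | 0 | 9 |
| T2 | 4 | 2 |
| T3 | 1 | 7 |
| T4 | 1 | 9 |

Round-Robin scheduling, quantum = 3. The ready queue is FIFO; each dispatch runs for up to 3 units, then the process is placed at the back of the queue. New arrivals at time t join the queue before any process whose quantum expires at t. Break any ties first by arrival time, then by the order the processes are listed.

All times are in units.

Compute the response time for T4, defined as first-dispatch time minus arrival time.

5

Timeline: | T1 0-3 | T3 3-6 | T4 6-9 | T1 9-12 | T2 12-14 | T3 14-17 | T4 17-20 | T1 20-23 | T3 23-24 | T4 24-27 |
Completion: T1=23  T2=14  T3=24  T4=27
Turnaround (C−A): T1=23  T2=10  T3=23  T4=26
Response(T4) = first start − arrival = 6 − 1 = 5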